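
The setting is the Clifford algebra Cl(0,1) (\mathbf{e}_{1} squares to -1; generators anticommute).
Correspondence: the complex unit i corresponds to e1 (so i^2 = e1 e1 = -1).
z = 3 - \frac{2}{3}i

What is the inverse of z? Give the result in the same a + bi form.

In blades: z = 3 - \frac{2}{3} e_{1}.
With qbar = 3 + \frac{2}{3} e_{1} (scalar fixed, mapped units negated), z qbar = \frac{85}{9} (the sum of squared coefficients), so z^-1 = qbar / (\frac{85}{9}) = \frac{27}{85} + \frac{6}{85} e_{1}; translating back:
Answer: \frac{27}{85} + \frac{6}{85}i


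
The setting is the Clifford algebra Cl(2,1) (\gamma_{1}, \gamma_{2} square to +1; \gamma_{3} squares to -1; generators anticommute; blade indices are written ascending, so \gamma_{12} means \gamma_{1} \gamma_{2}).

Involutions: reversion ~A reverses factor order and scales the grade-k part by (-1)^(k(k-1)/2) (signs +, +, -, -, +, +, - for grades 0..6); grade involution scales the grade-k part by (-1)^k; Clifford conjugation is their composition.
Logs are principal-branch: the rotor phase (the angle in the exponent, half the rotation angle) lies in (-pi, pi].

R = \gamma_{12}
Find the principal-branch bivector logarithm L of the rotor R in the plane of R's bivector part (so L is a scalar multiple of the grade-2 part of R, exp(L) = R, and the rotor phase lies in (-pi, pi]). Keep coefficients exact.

The scalar part of R is 0, which fixes the principal-branch rotor phase; the unit plane is then the bivector part divided by the sine of that phase, and L is that plane scaled by the phase.
Concretely: cos(phase) = 0 gives phase = ±\frac{\pi}{2}, and since phase/sin(phase) is even the sign is immaterial: L = (phase/sin(phase)) * <R>_2 = (\frac{\pi}{2}) * <R>_2.
Answer: \frac{\pi}{2} \gamma_{12}


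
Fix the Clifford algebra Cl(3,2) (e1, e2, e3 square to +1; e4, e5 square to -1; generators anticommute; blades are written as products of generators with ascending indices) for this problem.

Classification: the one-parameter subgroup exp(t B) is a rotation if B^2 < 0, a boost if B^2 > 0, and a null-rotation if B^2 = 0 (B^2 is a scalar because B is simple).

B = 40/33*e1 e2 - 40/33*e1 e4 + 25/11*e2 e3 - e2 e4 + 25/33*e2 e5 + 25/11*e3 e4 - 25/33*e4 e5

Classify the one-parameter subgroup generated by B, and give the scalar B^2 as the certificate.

B^2 term by term: the squares give (40/33)^2*(e1 e2)^2 + (-40/33)^2*(e1 e4)^2 + (25/11)^2*(e2 e3)^2 + (-1)^2*(e2 e4)^2 + (25/33)^2*(e2 e5)^2 + (25/11)^2*(e3 e4)^2 + (-25/33)^2*(e4 e5)^2 = 1600/1089*(-1) + 1600/1089*(+1) + 625/121*(-1) + 1*(+1) + 625/1089*(+1) + 625/121*(+1) + 625/1089*(-1) = 1 (each basis 2-blade squares to minus the product of its generators' squares); cross terms between blades sharing an index anticommute and cancel; the commuting (index-disjoint) pairs give grade-4 terms 2*c*c'*(blade product), which cancel blade by blade — e1 e2 e3 e4: 2000/363 - 2000/363 = 0; e1 e2 e4 e5: -2000/1089 + 2000/1089 = 0; e2 e3 e4 e5: -1250/363 + 1250/363 = 0 — confirming B is simple. So B^2 = 1.
Answer: boost, certificate B^2 = 1. Key observation: B^2 = 1 is a conjugation invariant, so its sign decides the class regardless of the surface form of B.


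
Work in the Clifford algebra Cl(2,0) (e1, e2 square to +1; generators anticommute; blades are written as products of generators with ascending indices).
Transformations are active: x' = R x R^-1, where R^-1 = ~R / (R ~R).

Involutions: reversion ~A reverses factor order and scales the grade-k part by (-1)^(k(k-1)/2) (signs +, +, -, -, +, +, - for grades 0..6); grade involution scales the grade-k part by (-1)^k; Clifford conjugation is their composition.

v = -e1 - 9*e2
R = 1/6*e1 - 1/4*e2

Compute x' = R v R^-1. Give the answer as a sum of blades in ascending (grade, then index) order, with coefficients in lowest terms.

~R = 1/6*e1 - 1/4*e2, and R ~R = 13/144, so R^-1 = ~R / (13/144).
R v = 25/12 - 7/4*e1 e2
Answer: 113/13*e1 - 33/13*e2


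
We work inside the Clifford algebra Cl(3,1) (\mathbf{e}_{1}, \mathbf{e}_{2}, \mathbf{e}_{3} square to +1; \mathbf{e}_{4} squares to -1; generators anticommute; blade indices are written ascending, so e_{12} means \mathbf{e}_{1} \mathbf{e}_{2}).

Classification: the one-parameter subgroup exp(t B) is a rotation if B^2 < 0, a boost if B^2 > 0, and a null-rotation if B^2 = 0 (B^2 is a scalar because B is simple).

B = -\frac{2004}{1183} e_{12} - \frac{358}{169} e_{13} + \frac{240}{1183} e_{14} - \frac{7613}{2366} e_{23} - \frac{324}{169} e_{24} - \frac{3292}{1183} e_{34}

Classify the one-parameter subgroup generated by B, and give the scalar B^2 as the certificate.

B^2 term by term: the squares give (-\frac{2004}{1183})^2*(e_{12})^2 + (-\frac{358}{169})^2*(e_{13})^2 + (\frac{240}{1183})^2*(e_{14})^2 + (-\frac{7613}{2366})^2*(e_{23})^2 + (-\frac{324}{169})^2*(e_{24})^2 + (-\frac{3292}{1183})^2*(e_{34})^2 = \frac{4016016}{1399489}*(-1) + \frac{128164}{28561}*(-1) + \frac{57600}{1399489}*(+1) + \frac{57957769}{5597956}*(-1) + \frac{104976}{28561}*(+1) + \frac{10837264}{1399489}*(+1) = -\frac{25}{4} (each basis 2-blade squares to minus the product of its generators' squares); cross terms between blades sharing an index anticommute and cancel; the commuting (index-disjoint) pairs give grade-4 terms 2*c*c'*(blade product), which cancel blade by blade — e_{1234}: \frac{13194336}{1399489} - \frac{231984}{28561} - \frac{1827120}{1399489} = 0 — confirming B is simple. So B^2 = -\frac{25}{4}.
Answer: rotation, certificate B^2 = -\frac{25}{4}. The scalar -\frac{25}{4} is the complete invariant here: its sign names the subgroup type.


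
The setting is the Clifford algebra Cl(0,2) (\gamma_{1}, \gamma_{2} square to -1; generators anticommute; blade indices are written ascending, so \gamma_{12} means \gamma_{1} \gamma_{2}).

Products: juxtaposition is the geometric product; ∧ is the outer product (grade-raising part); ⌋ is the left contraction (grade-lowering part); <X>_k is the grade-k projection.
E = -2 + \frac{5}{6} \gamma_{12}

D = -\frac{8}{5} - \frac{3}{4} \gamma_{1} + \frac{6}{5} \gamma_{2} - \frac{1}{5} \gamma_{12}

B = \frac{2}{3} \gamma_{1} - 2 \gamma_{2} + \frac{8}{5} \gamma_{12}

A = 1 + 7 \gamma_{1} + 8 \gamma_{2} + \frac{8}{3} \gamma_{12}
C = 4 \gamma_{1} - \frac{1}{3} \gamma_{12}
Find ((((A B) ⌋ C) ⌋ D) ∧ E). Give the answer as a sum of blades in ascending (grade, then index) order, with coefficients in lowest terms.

step 1: \frac{106}{15} + \frac{94}{5} \gamma_{1} - \frac{514}{45} \gamma_{2} - \frac{266}{15} \gamma_{12}
step 2: -\frac{730}{9} + \frac{866}{27} \gamma_{1} + \frac{94}{15} \gamma_{2} - \frac{106}{45} \gamma_{12}
step 3: \frac{65629}{450} + \frac{2979}{50} \gamma_{1} - \frac{12274}{135} \gamma_{2} + \frac{146}{9} \gamma_{12}
step 4: -\frac{65629}{225} - \frac{2979}{25} \gamma_{1} + \frac{24548}{135} \gamma_{2} + \frac{48109}{540} \gamma_{12}
Answer: -\frac{65629}{225} - \frac{2979}{25} \gamma_{1} + \frac{24548}{135} \gamma_{2} + \frac{48109}{540} \gamma_{12}


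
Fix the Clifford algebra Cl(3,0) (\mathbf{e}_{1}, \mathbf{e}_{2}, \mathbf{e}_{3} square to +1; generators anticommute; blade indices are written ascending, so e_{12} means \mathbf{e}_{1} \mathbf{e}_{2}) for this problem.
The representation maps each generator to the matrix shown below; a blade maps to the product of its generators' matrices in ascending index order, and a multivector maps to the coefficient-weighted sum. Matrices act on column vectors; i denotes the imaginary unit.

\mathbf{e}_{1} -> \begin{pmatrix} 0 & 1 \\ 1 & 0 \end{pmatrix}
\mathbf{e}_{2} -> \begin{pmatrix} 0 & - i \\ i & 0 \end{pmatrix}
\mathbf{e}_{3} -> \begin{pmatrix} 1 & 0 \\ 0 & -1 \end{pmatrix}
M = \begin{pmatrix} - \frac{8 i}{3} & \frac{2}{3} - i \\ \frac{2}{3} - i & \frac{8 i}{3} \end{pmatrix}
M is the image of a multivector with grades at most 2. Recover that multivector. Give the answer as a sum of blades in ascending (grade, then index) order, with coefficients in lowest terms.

Method: 1, rho(e_{1}), rho(e_{2}), rho(e_{3}) form a trace-orthogonal basis of the 2x2 complex matrices (tr(X Y) = 2 if X = Y, else 0), so M = m0*1 + m1*rho(e_{1}) + m2*rho(e_{2}) + m3*rho(e_{3}) with m0 = tr(M)/2 = 0, m1 = tr(M rho(e_{1}))/2 = \frac{2}{3} - i, m2 = tr(M rho(e_{2}))/2 = 0, m3 = tr(M rho(e_{3}))/2 = - \frac{8 i}{3}.
Multiplying table entries, the bivector images are rho(e_{12}) = i*rho(e_{3}), rho(e_{13}) = -i*rho(e_{2}), rho(e_{23}) = i*rho(e_{1}); with real blade coefficients the real parts of m0..m3 are the coefficients of 1, e_{1}, e_{2}, e_{3} and the imaginary parts give the bivectors (e_{23}: Im m1, e_{13}: -Im m2, e_{12}: Im m3).
Answer: \frac{2}{3} e_{1} - \frac{8}{3} e_{12} - e_{23}


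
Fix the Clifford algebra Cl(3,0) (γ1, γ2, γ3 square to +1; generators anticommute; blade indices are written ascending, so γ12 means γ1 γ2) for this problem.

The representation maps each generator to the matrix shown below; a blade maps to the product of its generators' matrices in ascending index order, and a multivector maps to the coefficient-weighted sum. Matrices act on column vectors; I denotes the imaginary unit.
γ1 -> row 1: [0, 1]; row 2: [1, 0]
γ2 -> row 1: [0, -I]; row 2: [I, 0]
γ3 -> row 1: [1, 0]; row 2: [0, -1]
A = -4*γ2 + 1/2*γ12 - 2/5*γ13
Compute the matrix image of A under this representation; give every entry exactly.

Bivector images (products of the table entries): rho(γ12) = rho(γ1)rho(γ2) = row 1: [I, 0]; row 2: [0, -I]; rho(γ13) = rho(γ1)rho(γ3) = row 1: [0, -1]; row 2: [1, 0].
M = (-4)*rho(γ2) + (1/2)*rho(γ12) + (-2/5)*rho(γ13), summed entrywise:
Answer: row 1: [I/2, 2/5 + 4*I]; row 2: [-2/5 - 4*I, -I/2]


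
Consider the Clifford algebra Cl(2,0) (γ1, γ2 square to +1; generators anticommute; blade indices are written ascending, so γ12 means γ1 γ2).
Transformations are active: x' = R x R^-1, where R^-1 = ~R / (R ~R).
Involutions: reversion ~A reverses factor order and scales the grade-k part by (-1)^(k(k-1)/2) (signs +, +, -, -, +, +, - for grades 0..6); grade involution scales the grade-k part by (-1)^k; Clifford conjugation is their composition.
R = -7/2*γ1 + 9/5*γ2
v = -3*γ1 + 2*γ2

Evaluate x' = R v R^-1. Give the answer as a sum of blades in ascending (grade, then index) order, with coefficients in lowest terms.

~R = -7/2*γ1 + 9/5*γ2, and R ~R = 1549/100, so R^-1 = ~R / (1549/100).
R v = 141/10 - 8/5*γ12
Answer: -5223/1549*γ1 + 1978/1549*γ2


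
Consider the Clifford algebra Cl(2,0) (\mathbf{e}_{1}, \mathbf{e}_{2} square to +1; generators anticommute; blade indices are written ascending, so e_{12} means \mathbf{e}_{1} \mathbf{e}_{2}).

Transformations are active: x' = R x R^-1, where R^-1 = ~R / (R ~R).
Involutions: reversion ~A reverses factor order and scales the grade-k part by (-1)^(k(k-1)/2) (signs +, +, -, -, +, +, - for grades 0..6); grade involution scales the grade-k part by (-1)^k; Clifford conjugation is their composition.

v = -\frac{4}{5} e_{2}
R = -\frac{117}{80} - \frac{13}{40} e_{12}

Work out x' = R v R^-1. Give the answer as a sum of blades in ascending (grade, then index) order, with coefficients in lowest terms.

~R = -\frac{117}{80} + \frac{13}{40} e_{12}, and R ~R = \frac{2873}{1280}, so R^-1 = ~R / (\frac{2873}{1280}).
R v = \frac{13}{50} e_{1} + \frac{117}{100} e_{2}
Answer: -\frac{144}{425} e_{1} - \frac{308}{425} e_{2}


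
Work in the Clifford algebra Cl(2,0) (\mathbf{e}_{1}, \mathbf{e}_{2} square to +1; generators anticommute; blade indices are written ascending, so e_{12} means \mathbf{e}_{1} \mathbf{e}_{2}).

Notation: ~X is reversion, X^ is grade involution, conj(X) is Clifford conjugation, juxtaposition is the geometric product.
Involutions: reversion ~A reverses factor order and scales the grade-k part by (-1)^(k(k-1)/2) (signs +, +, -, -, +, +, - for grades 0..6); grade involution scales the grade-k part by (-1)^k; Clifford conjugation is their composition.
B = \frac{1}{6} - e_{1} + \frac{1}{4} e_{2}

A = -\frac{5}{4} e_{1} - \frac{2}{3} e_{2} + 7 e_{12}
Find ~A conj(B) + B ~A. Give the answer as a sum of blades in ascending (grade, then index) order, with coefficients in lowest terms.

first term: -\frac{13}{12} + \frac{37}{24} e_{1} + \frac{62}{9} e_{2} - \frac{3}{16} e_{12}
second term: \frac{13}{12} + \frac{37}{24} e_{1} + \frac{62}{9} e_{2} - \frac{3}{16} e_{12}
Answer: \frac{37}{12} e_{1} + \frac{124}{9} e_{2} - \frac{3}{8} e_{12}


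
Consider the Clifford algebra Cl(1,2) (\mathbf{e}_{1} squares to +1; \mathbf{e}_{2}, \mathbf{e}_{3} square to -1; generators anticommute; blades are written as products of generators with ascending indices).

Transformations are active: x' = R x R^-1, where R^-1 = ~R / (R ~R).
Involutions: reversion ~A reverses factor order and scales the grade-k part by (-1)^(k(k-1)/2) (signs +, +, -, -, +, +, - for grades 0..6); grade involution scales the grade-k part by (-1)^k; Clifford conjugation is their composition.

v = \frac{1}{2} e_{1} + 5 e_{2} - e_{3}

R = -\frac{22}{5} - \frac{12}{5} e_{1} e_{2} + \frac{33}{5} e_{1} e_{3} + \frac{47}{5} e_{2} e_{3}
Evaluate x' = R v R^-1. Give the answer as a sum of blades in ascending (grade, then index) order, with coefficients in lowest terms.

~R = -\frac{22}{5} + \frac{12}{5} e_{1} e_{2} - \frac{33}{5} e_{1} e_{3} - \frac{47}{5} e_{2} e_{3}, and R ~R = \frac{292}{5}, so R^-1 = ~R / (\frac{292}{5}).
R v = \frac{82}{5} e_{1} - \frac{57}{5} e_{2} + \frac{481}{10} e_{3} - \frac{259}{10} e_{1} e_{2} e_{3}
Answer: -\frac{16511}{1460} e_{1} - \frac{13339}{1460} e_{2} - \frac{1223}{146} e_{3}


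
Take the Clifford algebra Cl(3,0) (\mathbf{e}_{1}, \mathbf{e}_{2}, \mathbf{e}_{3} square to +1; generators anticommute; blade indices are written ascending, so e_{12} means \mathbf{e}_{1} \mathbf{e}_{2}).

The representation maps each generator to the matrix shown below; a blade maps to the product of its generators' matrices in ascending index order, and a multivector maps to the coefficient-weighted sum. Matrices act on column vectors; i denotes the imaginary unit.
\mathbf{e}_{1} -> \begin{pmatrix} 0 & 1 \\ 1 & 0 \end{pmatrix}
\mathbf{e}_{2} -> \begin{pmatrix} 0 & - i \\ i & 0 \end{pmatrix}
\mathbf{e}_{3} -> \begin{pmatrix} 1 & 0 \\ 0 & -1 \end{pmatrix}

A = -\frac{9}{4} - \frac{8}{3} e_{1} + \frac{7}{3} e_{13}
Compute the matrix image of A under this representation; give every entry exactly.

Bivector images (products of the table entries): rho(e_{13}) = rho(\mathbf{e}_{1})rho(\mathbf{e}_{3}) = \begin{pmatrix} 0 & -1 \\ 1 & 0 \end{pmatrix}.
M = (-\frac{9}{4})*1 + (-\frac{8}{3})*rho(e_{1}) + (\frac{7}{3})*rho(e_{13}), summed entrywise (1 is the identity matrix):
Answer: \begin{pmatrix} - \frac{9}{4} & -5 \\ - \frac{1}{3} & - \frac{9}{4} \end{pmatrix}


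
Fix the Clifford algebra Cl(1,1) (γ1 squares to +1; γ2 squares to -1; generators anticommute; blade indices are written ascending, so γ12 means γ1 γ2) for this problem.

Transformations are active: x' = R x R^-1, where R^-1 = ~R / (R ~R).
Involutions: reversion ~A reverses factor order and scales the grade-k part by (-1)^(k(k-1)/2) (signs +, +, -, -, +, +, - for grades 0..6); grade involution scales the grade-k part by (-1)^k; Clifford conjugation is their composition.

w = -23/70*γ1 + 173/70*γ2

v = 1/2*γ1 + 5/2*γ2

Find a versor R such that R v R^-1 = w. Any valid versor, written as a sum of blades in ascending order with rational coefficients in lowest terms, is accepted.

Since q(v) = q(w) = -6, the sum R = v + w = 6/35*γ1 + 174/35*γ2 does the job whenever invertible.
Answer: 6/35*γ1 + 174/35*γ2


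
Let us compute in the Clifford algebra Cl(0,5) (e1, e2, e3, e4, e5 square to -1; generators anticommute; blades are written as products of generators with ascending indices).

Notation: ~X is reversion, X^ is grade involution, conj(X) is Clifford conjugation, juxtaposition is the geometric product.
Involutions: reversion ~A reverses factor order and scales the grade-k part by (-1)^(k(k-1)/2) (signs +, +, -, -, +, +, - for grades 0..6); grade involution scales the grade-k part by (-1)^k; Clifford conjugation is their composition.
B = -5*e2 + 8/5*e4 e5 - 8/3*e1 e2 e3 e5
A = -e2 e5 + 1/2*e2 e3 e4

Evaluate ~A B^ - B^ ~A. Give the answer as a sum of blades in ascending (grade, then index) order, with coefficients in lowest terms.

first term: 5*e5 - 8/3*e1 e3 + 8/5*e2 e4 + 5/2*e3 e4 + 4/3*e1 e4 e5 + 4/5*e2 e3 e5
second term: -5*e5 - 8/3*e1 e3 - 8/5*e2 e4 + 5/2*e3 e4 + 4/3*e1 e4 e5 - 4/5*e2 e3 e5
Answer: 10*e5 + 16/5*e2 e4 + 8/5*e2 e3 e5


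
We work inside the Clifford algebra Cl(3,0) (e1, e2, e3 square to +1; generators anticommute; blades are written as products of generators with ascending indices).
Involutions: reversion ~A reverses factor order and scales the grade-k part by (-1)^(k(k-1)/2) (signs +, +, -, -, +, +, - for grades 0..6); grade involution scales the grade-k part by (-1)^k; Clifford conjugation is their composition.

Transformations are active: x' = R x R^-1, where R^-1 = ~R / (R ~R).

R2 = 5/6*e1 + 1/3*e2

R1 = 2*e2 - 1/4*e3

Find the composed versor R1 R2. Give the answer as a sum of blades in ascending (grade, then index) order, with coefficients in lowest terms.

Distribute over the terms of R1 (each basis-blade product reordered to ascending indices, repeated generators contracted through their squares):
(2*e2) R2 = 2/3 - 5/3*e1 e2
(-1/4*e3) R2 = 5/24*e1 e3 + 1/12*e2 e3
Summing the partial products and collecting blades:
Answer: 2/3 - 5/3*e1 e2 + 5/24*e1 e3 + 1/12*e2 e3


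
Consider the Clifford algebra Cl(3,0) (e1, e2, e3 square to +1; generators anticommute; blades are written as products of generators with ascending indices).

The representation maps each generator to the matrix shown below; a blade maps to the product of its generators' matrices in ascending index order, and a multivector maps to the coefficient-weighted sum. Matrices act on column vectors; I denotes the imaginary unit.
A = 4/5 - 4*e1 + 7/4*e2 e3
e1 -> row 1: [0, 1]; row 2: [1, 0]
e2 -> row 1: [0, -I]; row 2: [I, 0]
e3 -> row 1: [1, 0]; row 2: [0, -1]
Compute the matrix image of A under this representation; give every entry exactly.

Bivector images (products of the table entries): rho(e2 e3) = rho(e2)rho(e3) = row 1: [0, I]; row 2: [I, 0].
M = (4/5)*1 + (-4)*rho(e1) + (7/4)*rho(e2 e3), summed entrywise (1 is the identity matrix):
Answer: row 1: [4/5, -4 + 7*I/4]; row 2: [-4 + 7*I/4, 4/5]


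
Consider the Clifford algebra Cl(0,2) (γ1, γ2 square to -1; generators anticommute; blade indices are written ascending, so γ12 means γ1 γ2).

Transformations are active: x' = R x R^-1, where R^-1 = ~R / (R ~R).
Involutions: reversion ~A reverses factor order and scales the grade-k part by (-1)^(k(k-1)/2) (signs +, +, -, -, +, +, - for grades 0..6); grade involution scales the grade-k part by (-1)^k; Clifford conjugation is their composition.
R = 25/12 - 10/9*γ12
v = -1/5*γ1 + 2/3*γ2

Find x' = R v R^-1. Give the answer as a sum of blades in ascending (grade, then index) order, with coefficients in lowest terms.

~R = 25/12 + 10/9*γ12, and R ~R = 7225/1296, so R^-1 = ~R / (7225/1296).
R v = 35/108*γ1 + 29/18*γ2
Answer: 639/1445*γ1 + 466/867*γ2


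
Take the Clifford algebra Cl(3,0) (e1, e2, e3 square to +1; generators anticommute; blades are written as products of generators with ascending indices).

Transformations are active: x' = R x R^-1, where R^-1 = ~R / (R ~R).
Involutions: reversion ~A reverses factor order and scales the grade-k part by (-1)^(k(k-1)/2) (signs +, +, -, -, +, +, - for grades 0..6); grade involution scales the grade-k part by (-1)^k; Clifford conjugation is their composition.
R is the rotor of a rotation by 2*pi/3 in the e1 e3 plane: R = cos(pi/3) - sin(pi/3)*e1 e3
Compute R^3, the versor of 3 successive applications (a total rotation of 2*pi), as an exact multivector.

Half-angle bookkeeping: 3 applications in e1 e3 add up to rotor phase 3*pi/3 = pi, so R^3 = cos(pi) - sin(pi)*e1 e3.
cos(pi) = -1 and sin(pi) = 0, so R^3 = -1. The total rotation 2*pi is 1 full turn, so every vector returns to itself, yet the rotor is -1, on the OTHER sheet of the double cover (an odd number of 2*pi turns).
Answer: -1


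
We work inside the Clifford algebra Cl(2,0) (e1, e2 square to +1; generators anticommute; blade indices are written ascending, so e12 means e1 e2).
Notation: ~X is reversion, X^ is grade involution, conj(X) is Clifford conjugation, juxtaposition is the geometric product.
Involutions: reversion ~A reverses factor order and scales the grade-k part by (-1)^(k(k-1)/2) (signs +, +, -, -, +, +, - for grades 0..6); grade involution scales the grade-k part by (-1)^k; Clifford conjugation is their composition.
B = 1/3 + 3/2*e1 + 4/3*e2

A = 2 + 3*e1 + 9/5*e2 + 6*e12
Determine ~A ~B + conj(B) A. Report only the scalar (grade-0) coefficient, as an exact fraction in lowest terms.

first term: 227/30 - 4*e1 + 184/15*e2 - 7/10*e12
second term: -187/30 + 6*e1 - 166/15*e2 + 33/10*e12
Answer: 4/3


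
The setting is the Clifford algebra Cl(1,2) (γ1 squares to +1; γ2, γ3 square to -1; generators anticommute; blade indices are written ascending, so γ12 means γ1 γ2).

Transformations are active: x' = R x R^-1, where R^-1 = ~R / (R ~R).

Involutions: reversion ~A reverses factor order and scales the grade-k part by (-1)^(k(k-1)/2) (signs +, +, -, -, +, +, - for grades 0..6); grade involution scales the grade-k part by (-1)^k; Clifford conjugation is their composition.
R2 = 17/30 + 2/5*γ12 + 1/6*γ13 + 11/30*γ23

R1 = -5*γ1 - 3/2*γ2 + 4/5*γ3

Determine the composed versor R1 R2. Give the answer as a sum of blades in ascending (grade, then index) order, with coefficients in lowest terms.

Distribute over the terms of R1 (each basis-blade product reordered to ascending indices, repeated generators contracted through their squares):
(-5*γ1) R2 = -17/6*γ1 - 2*γ2 - 5/6*γ3 - 11/6*γ123
(-3/2*γ2) R2 = -3/5*γ1 - 17/20*γ2 + 11/20*γ3 + 1/4*γ123
(4/5*γ3) R2 = 2/15*γ1 + 22/75*γ2 + 34/75*γ3 + 8/25*γ123
Summing the partial products and collecting blades:
Answer: -33/10*γ1 - 767/300*γ2 + 17/100*γ3 - 379/300*γ123


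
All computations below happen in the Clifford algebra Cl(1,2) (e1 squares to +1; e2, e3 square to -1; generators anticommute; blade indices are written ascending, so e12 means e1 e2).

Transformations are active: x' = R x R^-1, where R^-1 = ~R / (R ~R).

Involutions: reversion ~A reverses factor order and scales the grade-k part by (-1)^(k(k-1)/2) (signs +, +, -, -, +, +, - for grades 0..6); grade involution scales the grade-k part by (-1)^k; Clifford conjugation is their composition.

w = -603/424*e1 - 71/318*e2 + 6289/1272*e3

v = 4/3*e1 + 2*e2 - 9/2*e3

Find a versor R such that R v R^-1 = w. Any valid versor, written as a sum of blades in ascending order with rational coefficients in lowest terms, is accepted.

Equal squares first: v^2 = w^2 = -809/36. Then v + w = -113/1272*e1 + 565/318*e2 + 565/1272*e3 is a versor taking v to w, provided it is invertible.
Answer: -113/1272*e1 + 565/318*e2 + 565/1272*e3


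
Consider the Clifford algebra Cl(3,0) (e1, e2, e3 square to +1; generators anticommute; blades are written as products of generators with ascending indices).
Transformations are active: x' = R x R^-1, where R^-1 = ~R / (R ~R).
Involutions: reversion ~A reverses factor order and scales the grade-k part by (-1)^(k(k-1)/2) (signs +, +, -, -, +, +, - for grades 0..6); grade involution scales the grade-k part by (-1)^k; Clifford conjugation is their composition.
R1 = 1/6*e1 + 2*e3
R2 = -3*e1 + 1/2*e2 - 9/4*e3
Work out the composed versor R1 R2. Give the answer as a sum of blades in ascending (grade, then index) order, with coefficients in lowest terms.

Distribute over the terms of R1 (each basis-blade product reordered to ascending indices, repeated generators contracted through their squares):
(1/6*e1) R2 = -1/2 + 1/12*e1 e2 - 3/8*e1 e3
(2*e3) R2 = -9/2 + 6*e1 e3 - e2 e3
Summing the partial products and collecting blades:
Answer: -5 + 1/12*e1 e2 + 45/8*e1 e3 - e2 e3


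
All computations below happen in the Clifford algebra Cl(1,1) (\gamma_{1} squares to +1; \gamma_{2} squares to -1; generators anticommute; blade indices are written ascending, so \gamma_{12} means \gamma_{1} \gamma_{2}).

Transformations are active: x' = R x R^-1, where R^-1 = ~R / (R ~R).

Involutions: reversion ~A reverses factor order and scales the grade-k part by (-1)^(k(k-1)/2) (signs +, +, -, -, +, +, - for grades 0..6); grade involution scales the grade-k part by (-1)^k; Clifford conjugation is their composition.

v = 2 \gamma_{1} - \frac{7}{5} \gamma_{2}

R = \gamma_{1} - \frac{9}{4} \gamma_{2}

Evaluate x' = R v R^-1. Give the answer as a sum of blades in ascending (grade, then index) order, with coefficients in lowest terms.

~R = \gamma_{1} - \frac{9}{4} \gamma_{2}, and R ~R = -\frac{65}{16}, so R^-1 = ~R / (-\frac{65}{16}).
R v = -\frac{23}{20} + \frac{31}{10} \gamma_{12}
Answer: -\frac{466}{325} \gamma_{1} + \frac{41}{325} \gamma_{2}


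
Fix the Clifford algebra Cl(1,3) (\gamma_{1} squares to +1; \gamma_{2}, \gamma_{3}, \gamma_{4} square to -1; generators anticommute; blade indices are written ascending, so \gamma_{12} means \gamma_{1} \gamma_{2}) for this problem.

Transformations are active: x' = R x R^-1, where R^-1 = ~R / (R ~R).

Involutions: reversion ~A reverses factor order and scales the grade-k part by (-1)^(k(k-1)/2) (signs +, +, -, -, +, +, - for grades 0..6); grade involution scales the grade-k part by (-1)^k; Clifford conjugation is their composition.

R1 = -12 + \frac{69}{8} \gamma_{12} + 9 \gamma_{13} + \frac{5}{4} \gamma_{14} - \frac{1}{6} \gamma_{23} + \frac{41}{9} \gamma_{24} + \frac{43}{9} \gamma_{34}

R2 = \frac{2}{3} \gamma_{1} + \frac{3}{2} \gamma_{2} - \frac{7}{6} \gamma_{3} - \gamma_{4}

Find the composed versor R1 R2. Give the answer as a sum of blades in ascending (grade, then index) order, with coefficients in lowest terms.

Distribute over the terms of R2 (each basis-blade product reordered to ascending indices, repeated generators contracted through their squares):
R1 (\frac{2}{3} \gamma_{1}) = -8 \gamma_{1} - \frac{23}{4} \gamma_{2} - 6 \gamma_{3} - \frac{5}{6} \gamma_{4} - \frac{1}{9} \gamma_{123} + \frac{82}{27} \gamma_{124} + \frac{86}{27} \gamma_{134}
R1 (\frac{3}{2} \gamma_{2}) = -\frac{207}{16} \gamma_{1} - 18 \gamma_{2} - \frac{1}{4} \gamma_{3} + \frac{41}{6} \gamma_{4} - \frac{27}{2} \gamma_{123} - \frac{15}{8} \gamma_{124} + \frac{43}{6} \gamma_{234}
R1 (-\frac{7}{6} \gamma_{3}) = \frac{21}{2} \gamma_{1} - \frac{7}{36} \gamma_{2} + 14 \gamma_{3} - \frac{301}{54} \gamma_{4} - \frac{161}{16} \gamma_{123} + \frac{35}{24} \gamma_{134} + \frac{287}{54} \gamma_{234}
R1 (-\gamma_{4}) = \frac{5}{4} \gamma_{1} + \frac{41}{9} \gamma_{2} + \frac{43}{9} \gamma_{3} + 12 \gamma_{4} - \frac{69}{8} \gamma_{124} - 9 \gamma_{134} + \frac{1}{6} \gamma_{234}
Summing the partial products and collecting blades:
Answer: -\frac{147}{16} \gamma_{1} - \frac{349}{18} \gamma_{2} + \frac{451}{36} \gamma_{3} + \frac{671}{54} \gamma_{4} - \frac{3409}{144} \gamma_{123} - \frac{403}{54} \gamma_{124} - \frac{941}{216} \gamma_{134} + \frac{683}{54} \gamma_{234}


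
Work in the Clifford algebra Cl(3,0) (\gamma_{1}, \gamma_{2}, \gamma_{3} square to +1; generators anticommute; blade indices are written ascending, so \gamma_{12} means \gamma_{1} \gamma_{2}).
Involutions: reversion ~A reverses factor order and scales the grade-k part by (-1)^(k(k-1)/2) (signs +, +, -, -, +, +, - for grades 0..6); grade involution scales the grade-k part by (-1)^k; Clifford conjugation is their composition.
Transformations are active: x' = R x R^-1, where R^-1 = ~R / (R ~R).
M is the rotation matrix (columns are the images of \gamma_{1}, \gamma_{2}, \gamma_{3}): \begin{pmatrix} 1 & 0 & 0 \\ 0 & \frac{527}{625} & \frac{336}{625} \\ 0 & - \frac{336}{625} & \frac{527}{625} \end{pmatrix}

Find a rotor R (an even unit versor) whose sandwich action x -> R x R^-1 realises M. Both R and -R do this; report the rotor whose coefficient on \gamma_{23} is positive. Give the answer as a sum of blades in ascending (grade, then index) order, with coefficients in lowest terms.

Method: write R = a + b12*\gamma_{12} + b13*\gamma_{13} + b23*\gamma_{23} with a^2 + b12^2 + b13^2 + b23^2 = 1 (so R^-1 = ~R). Expanding the columns R e_j ~R gives tr M = 4a^2 - 1 and, from the antisymmetric part, M21 - M12 = -4a*b12, M13 - M31 = 4a*b13, M32 - M23 = -4a*b23.
Here tr M = \frac{1679}{625}, so a^2 = (1 + tr M)/4 = \frac{576}{625} and a = ±\frac{24}{25}. Taking a = \frac{24}{25}: M21 - M12 = 0, M13 - M31 = 0, M32 - M23 = -\frac{672}{625}, giving b12 = 0, b13 = 0, b23 = \frac{7}{25}, i.e. R = \frac{24}{25} + \frac{7}{25} \gamma_{23}.
Its \gamma_{23} coefficient is already positive.
Answer: \frac{24}{25} + \frac{7}{25} \gamma_{23}. Sheet selection: the two-to-one cover makes ±R indistinguishable at the matrix level (trace \frac{1679}{625}), so uniqueness comes from the required sign on \gamma_{23}.


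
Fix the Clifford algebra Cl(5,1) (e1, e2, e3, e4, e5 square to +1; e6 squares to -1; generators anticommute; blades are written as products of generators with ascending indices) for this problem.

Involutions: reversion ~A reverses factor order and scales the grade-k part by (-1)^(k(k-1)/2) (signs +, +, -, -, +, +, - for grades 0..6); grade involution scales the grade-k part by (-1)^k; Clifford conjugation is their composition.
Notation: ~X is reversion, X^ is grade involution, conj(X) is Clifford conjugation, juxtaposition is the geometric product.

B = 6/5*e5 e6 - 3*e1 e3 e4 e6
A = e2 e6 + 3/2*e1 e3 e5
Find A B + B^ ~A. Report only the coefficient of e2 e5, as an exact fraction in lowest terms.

first term: 6/5*e2 e5 + 9/5*e1 e3 e6 - 9/2*e4 e5 e6 + 3*e1 e2 e3 e4
second term: 6/5*e2 e5 + 9/5*e1 e3 e6 + 9/2*e4 e5 e6 + 3*e1 e2 e3 e4
Answer: 12/5


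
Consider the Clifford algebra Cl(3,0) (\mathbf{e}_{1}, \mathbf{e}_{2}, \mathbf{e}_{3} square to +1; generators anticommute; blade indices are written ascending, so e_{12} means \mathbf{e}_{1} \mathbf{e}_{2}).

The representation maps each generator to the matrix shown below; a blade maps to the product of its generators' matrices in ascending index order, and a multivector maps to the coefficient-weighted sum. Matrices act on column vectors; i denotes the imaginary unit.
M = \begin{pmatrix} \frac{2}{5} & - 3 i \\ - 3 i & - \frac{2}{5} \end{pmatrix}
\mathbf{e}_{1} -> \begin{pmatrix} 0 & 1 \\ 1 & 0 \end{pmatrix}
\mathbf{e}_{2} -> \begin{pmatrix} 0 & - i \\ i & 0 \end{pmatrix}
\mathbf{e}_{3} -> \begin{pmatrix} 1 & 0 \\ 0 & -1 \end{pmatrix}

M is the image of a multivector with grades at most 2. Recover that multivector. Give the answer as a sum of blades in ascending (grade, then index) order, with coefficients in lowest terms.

Method: 1, rho(e_{1}), rho(e_{2}), rho(e_{3}) form a trace-orthogonal basis of the 2x2 complex matrices (tr(X Y) = 2 if X = Y, else 0), so M = m0*1 + m1*rho(e_{1}) + m2*rho(e_{2}) + m3*rho(e_{3}) with m0 = tr(M)/2 = 0, m1 = tr(M rho(e_{1}))/2 = - 3 i, m2 = tr(M rho(e_{2}))/2 = 0, m3 = tr(M rho(e_{3}))/2 = \frac{2}{5}.
Multiplying table entries, the bivector images are rho(e_{12}) = i*rho(e_{3}), rho(e_{13}) = -i*rho(e_{2}), rho(e_{23}) = i*rho(e_{1}); with real blade coefficients the real parts of m0..m3 are the coefficients of 1, e_{1}, e_{2}, e_{3} and the imaginary parts give the bivectors (e_{23}: Im m1, e_{13}: -Im m2, e_{12}: Im m3).
Answer: \frac{2}{5} e_{3} - 3 e_{23}


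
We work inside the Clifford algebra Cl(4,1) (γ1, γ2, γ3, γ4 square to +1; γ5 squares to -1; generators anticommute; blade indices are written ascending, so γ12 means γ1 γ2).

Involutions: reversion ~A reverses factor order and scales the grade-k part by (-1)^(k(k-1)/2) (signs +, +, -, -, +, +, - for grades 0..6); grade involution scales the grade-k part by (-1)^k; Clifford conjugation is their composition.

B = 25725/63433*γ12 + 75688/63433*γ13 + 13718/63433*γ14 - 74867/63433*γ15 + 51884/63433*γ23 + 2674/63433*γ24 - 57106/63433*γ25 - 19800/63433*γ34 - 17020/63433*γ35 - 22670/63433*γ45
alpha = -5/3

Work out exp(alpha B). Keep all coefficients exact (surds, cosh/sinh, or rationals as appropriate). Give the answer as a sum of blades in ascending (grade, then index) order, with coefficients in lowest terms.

B^2 term by term: the squares give (25725/63433)^2*(γ12)^2 + (75688/63433)^2*(γ13)^2 + (13718/63433)^2*(γ14)^2 + (-74867/63433)^2*(γ15)^2 + (51884/63433)^2*(γ23)^2 + (2674/63433)^2*(γ24)^2 + (-57106/63433)^2*(γ25)^2 + (-19800/63433)^2*(γ34)^2 + (-17020/63433)^2*(γ35)^2 + (-22670/63433)^2*(γ45)^2 = 661775625/4023745489*(-1) + 5728673344/4023745489*(-1) + 188183524/4023745489*(-1) + 5605067689/4023745489*(+1) + 2691949456/4023745489*(-1) + 7150276/4023745489*(-1) + 3261095236/4023745489*(+1) + 392040000/4023745489*(-1) + 289680400/4023745489*(+1) + 513928900/4023745489*(+1) = 0 (each basis 2-blade squares to minus the product of its generators' squares); cross terms between blades sharing an index anticommute and cancel; the commuting (index-disjoint) pairs give grade-4 terms 2*c*c'*(blade product), which cancel blade by blade — γ1234: -1018710000/4023745489 - 404779424/4023745489 + 1423489424/4023745489 = 0; γ1235: -875679000/4023745489 + 8644477856/4023745489 - 7768798856/4023745489 = 0; γ1245: -1166371500/4023745489 + 1566760216/4023745489 - 400388716/4023745489 = 0; γ1345: -3431693920/4023745489 + 466960720/4023745489 + 2964733200/4023745489 = 0; γ2345: -2352420560/4023745489 + 91022960/4023745489 + 2261397600/4023745489 = 0 — confirming B is simple. So B^2 = 0.
B^2 = 0, hence only two terms survive: exp(alpha B) = 1 + alpha B (parabolic case).
Answer: 1 - 42875/63433*γ12 - 378440/190299*γ13 - 68590/190299*γ14 + 374335/190299*γ15 - 259420/190299*γ23 - 13370/190299*γ24 + 285530/190299*γ25 + 33000/63433*γ34 + 85100/190299*γ35 + 113350/190299*γ45


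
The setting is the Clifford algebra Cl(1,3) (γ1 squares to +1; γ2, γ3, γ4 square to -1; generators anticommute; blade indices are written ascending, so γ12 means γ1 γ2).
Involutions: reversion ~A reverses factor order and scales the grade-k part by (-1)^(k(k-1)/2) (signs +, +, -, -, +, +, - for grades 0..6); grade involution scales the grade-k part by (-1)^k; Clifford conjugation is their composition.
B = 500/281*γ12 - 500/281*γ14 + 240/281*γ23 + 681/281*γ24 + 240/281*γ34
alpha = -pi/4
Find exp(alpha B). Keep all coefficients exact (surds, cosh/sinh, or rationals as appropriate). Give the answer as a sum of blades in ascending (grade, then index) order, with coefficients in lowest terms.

B^2 term by term: the squares give (500/281)^2*(γ12)^2 + (-500/281)^2*(γ14)^2 + (240/281)^2*(γ23)^2 + (681/281)^2*(γ24)^2 + (240/281)^2*(γ34)^2 = 250000/78961*(+1) + 250000/78961*(+1) + 57600/78961*(-1) + 463761/78961*(-1) + 57600/78961*(-1) = -1 (each basis 2-blade squares to minus the product of its generators' squares); cross terms between blades sharing an index anticommute and cancel; the commuting (index-disjoint) pairs give grade-4 terms 2*c*c'*(blade product), which cancel blade by blade — γ1234: 240000/78961 - 240000/78961 = 0 — confirming B is simple. So B^2 = -1.
B^2 = -1 — the series telescopes trigonometrically here: l = 1, alpha*l = -pi/4, so exp(alpha B) = cos(-pi/4) + (sin(-pi/4)/1)*B = sqrt(2)/2 + (-sqrt(2)/2)*B.
Answer: sqrt(2)/2 - 250*sqrt(2)/281*γ12 + 250*sqrt(2)/281*γ14 - 120*sqrt(2)/281*γ23 - 681*sqrt(2)/562*γ24 - 120*sqrt(2)/281*γ34


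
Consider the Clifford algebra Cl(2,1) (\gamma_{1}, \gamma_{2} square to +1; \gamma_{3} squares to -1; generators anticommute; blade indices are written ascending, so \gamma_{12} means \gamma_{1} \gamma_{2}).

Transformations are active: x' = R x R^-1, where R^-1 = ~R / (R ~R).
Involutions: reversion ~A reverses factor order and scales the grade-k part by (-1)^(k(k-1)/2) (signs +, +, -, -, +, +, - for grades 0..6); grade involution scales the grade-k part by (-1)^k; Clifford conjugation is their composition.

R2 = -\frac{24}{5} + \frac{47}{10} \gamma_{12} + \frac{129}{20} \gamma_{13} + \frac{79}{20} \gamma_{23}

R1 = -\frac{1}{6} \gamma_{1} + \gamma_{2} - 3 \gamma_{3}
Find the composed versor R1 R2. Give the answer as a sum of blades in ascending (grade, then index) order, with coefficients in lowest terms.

Distribute over the terms of R1 (each basis-blade product reordered to ascending indices, repeated generators contracted through their squares):
(-\frac{1}{6} \gamma_{1}) R2 = \frac{4}{5} \gamma_{1} - \frac{47}{60} \gamma_{2} - \frac{43}{40} \gamma_{3} - \frac{79}{120} \gamma_{123}
(\gamma_{2}) R2 = -\frac{47}{10} \gamma_{1} - \frac{24}{5} \gamma_{2} + \frac{79}{20} \gamma_{3} - \frac{129}{20} \gamma_{123}
(-3 \gamma_{3}) R2 = -\frac{387}{20} \gamma_{1} - \frac{237}{20} \gamma_{2} + \frac{72}{5} \gamma_{3} - \frac{141}{10} \gamma_{123}
Summing the partial products and collecting blades:
Answer: -\frac{93}{4} \gamma_{1} - \frac{523}{30} \gamma_{2} + \frac{691}{40} \gamma_{3} - \frac{509}{24} \gamma_{123}


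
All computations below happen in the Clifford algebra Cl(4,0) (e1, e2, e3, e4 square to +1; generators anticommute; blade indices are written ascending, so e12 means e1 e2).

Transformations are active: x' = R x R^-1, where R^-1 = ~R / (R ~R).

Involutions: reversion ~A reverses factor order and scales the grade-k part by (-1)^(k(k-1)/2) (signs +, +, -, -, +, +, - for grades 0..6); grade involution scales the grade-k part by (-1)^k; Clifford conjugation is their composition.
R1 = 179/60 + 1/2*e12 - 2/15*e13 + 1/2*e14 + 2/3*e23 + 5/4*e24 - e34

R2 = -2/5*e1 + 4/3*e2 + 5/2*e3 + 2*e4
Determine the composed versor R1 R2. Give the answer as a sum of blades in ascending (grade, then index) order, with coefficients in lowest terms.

Distribute over the terms of R2 (each basis-blade product reordered to ascending indices, repeated generators contracted through their squares):
R1 (-2/5*e1) = -179/150*e1 + 1/5*e2 - 4/75*e3 + 1/5*e4 - 4/15*e123 - 1/2*e124 + 2/5*e134
R1 (4/3*e2) = 2/3*e1 + 179/45*e2 - 8/9*e3 - 5/3*e4 + 8/45*e123 - 2/3*e124 - 4/3*e234
R1 (5/2*e3) = -1/3*e1 + 5/3*e2 + 179/24*e3 + 5/2*e4 + 5/4*e123 - 5/4*e134 - 25/8*e234
R1 (2*e4) = e1 + 5/2*e2 - 2*e3 + 179/30*e4 + e124 - 4/15*e134 + 4/3*e234
Summing the partial products and collecting blades:
Answer: 7/50*e1 + 751/90*e2 + 8129/1800*e3 + 7*e4 + 209/180*e123 - 1/6*e124 - 67/60*e134 - 25/8*e234


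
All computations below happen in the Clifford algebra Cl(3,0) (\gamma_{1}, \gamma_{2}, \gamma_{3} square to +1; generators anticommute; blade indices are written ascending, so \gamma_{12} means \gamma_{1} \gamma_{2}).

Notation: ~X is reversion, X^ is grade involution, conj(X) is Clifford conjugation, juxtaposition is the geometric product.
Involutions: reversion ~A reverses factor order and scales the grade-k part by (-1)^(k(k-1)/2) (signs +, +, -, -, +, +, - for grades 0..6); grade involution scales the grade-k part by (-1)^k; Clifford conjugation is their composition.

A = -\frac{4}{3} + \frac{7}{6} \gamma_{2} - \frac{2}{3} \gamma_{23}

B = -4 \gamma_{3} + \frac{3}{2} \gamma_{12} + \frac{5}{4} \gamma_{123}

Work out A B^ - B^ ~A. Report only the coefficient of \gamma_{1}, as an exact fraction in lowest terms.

first term: -\frac{31}{12} \gamma_{1} - \frac{8}{3} \gamma_{2} - \frac{16}{3} \gamma_{3} - 2 \gamma_{12} + \frac{59}{24} \gamma_{13} + \frac{14}{3} \gamma_{23} + \frac{5}{3} \gamma_{123}
second term: \frac{31}{12} \gamma_{1} - \frac{8}{3} \gamma_{2} - \frac{16}{3} \gamma_{3} - 2 \gamma_{12} + \frac{59}{24} \gamma_{13} - \frac{14}{3} \gamma_{23} + \frac{5}{3} \gamma_{123}
Answer: -\frac{31}{6}


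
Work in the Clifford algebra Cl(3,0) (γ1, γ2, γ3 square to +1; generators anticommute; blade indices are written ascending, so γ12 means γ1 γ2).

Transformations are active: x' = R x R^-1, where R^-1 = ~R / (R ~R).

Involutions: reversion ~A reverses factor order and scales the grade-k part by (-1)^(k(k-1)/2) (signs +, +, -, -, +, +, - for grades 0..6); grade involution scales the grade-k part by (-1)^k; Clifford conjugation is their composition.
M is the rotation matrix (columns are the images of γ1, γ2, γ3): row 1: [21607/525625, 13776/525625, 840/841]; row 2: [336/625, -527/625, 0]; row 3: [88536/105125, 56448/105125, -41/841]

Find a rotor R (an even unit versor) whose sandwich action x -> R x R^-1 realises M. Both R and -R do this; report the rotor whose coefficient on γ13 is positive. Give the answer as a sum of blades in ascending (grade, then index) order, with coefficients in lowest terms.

Method: write R = a + b12*γ12 + b13*γ13 + b23*γ23 with a^2 + b12^2 + b13^2 + b23^2 = 1 (so R^-1 = ~R). Expanding the columns R e_j ~R gives tr M = 4a^2 - 1 and, from the antisymmetric part, M21 - M12 = -4a*b12, M13 - M31 = 4a*b13, M32 - M23 = -4a*b23.
Here tr M = -17889/21025, so a^2 = (1 + tr M)/4 = 784/21025 and a = ±28/145. Taking a = 28/145: M21 - M12 = 10752/21025, M13 - M31 = 16464/105125, M32 - M23 = 56448/105125, giving b12 = -96/145, b13 = 147/725, b23 = -504/725, i.e. R = 28/145 - 96/145*γ12 + 147/725*γ13 - 504/725*γ23.
Its γ13 coefficient is already positive.
Answer: 28/145 - 96/145*γ12 + 147/725*γ13 - 504/725*γ23. Key observation: the double cover Spin(3) -> SO(3) sends R and -R to the same matrix (trace -17889/21025 here), so the stated sign of the γ13 coefficient is what selects one sheet.
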